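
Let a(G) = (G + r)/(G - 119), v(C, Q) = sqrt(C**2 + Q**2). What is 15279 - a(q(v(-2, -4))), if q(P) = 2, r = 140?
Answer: 1787785/117 ≈ 15280.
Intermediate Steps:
a(G) = (140 + G)/(-119 + G) (a(G) = (G + 140)/(G - 119) = (140 + G)/(-119 + G))
15279 - a(q(v(-2, -4))) = 15279 - (140 + 2)/(-119 + 2) = 15279 - 142/(-117) = 15279 - (-1)*142/117 = 15279 - 1*(-142/117) = 15279 + 142/117 = 1787785/117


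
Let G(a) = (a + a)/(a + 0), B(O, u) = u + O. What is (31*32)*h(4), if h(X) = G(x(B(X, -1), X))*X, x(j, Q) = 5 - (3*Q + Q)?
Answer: 7936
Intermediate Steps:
B(O, u) = O + u
x(j, Q) = 5 - 4*Q
G(a) = 2 (G(a) = (2*a)/a = 2)
h(X) = 2*X
(31*32)*h(4) = (31*32)*(2*4) = 992*8 = 7936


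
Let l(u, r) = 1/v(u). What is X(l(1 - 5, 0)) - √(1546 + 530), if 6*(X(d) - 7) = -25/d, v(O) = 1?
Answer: 17/6 - 2*√519 ≈ -42.730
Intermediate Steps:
l(u, r) = 1 (l(u, r) = 1/1 = 1*1 = 1)
X(d) = 7 - 25/(6*d) (X(d) = 7 + (-25/d)/6 = 7 - 25/(6*d))
X(l(1 - 5, 0)) - √(1546 + 530) = (7 - 25/6/1) - √(1546 + 530) = (7 - 25/6*1) - √2076 = (7 - 25/6) - 2*√519 = 17/6 - 2*√519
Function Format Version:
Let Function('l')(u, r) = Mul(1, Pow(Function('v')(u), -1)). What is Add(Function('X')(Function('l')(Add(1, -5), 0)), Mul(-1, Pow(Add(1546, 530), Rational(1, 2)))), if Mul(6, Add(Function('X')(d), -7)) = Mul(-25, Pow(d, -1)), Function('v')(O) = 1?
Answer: Add(Rational(17, 6), Mul(-2, Pow(519, Rational(1, 2)))) ≈ -42.730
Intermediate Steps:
Function('l')(u, r) = 1 (Function('l')(u, r) = Mul(1, Pow(1, -1)) = Mul(1, 1) = 1)
Function('X')(d) = Add(7, Mul(Rational(-25, 6), Pow(d, -1))) (Function('X')(d) = Add(7, Mul(Rational(1, 6), Mul(-25, Pow(d, -1)))) = Add(7, Mul(Rational(-25, 6), Pow(d, -1))))
Add(Function('X')(Function('l')(Add(1, -5), 0)), Mul(-1, Pow(Add(1546, 530), Rational(1, 2)))) = Add(Add(7, Mul(Rational(-25, 6), Pow(1, -1))), Mul(-1, Pow(Add(1546, 530), Rational(1, 2)))) = Add(Add(7, Mul(Rational(-25, 6), 1)), Mul(-1, Pow(2076, Rational(1, 2)))) = Add(Add(7, Rational(-25, 6)), Mul(-1, Mul(2, Pow(519, Rational(1, 2))))) = Add(Rational(17, 6), Mul(-2, Pow(519, Rational(1, 2))))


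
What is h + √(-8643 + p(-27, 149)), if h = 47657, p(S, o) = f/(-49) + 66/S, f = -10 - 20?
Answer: 47657 + I*√3812371/21 ≈ 47657.0 + 92.978*I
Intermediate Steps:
f = -30
p(S, o) = 30/49 + 66/S (p(S, o) = -30/(-49) + 66/S = -30*(-1/49) + 66/S = 30/49 + 66/S)
h + √(-8643 + p(-27, 149)) = 47657 + √(-8643 + (30/49 + 66/(-27))) = 47657 + √(-8643 + (30/49 + 66*(-1/27))) = 47657 + √(-8643 + (30/49 - 22/9)) = 47657 + √(-8643 - 808/441) = 47657 + √(-3812371/441) = 47657 + I*√3812371/21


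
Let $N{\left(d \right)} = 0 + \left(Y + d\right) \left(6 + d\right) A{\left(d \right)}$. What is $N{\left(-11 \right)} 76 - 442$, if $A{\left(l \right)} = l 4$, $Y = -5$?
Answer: $-267962$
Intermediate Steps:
$A{\left(l \right)} = 4 l$
$N{\left(d \right)} = 4 d \left(-5 + d\right) \left(6 + d\right)$ ($N{\left(d \right)} = 0 + \left(-5 + d\right) \left(6 + d\right) 4 d = 0 + 4 d \left(-5 + d\right) \left(6 + d\right) = 4 d \left(-5 + d\right) \left(6 + d\right)$)
$N{\left(-11 \right)} 76 - 442 = 4 \left(-11\right) \left(-30 - 11 + \left(-11\right)^{2}\right) 76 - 442 = 4 \left(-11\right) \left(-30 - 11 + 121\right) 76 - 442 = 4 \left(-11\right) 80 \cdot 76 - 442 = \left(-3520\right) 76 - 442 = -267520 - 442 = -267962$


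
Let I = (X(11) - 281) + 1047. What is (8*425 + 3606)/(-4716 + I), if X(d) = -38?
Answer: -3503/1994 ≈ -1.7568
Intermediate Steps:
I = 728 (I = (-38 - 281) + 1047 = -319 + 1047 = 728)
(8*425 + 3606)/(-4716 + I) = (8*425 + 3606)/(-4716 + 728) = (3400 + 3606)/(-3988) = 7006*(-1/3988) = -3503/1994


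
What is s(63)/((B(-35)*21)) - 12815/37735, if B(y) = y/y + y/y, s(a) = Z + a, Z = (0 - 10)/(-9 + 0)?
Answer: 3385805/2852766 ≈ 1.1868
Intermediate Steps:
Z = 10/9 (Z = -10/(-9) = -10*(-⅑) = 10/9 ≈ 1.1111)
s(a) = 10/9 + a
B(y) = 2 (B(y) = 1 + 1 = 2)
s(63)/((B(-35)*21)) - 12815/37735 = (10/9 + 63)/((2*21)) - 12815/37735 = (577/9)/42 - 12815*1/37735 = (577/9)*(1/42) - 2563/7547 = 577/378 - 2563/7547 = 3385805/2852766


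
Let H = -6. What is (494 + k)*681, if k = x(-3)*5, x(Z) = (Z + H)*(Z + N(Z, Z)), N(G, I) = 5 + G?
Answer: 367059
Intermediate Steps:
x(Z) = (-6 + Z)*(5 + 2*Z) (x(Z) = (Z - 6)*(Z + (5 + Z)) = (-6 + Z)*(5 + 2*Z))
k = 45 (k = (-30 - 7*(-3) + 2*(-3)**2)*5 = (-30 + 21 + 2*9)*5 = (-30 + 21 + 18)*5 = 9*5 = 45)
(494 + k)*681 = (494 + 45)*681 = 539*681 = 367059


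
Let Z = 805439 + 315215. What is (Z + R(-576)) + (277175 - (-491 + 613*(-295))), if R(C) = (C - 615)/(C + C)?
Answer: 606395917/384 ≈ 1.5792e+6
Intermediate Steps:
R(C) = (-615 + C)/(2*C) (R(C) = (-615 + C)/((2*C)) = (-615 + C)*(1/(2*C)) = (-615 + C)/(2*C))
Z = 1120654
(Z + R(-576)) + (277175 - (-491 + 613*(-295))) = (1120654 + (1/2)*(-615 - 576)/(-576)) + (277175 - (-491 + 613*(-295))) = (1120654 + (1/2)*(-1/576)*(-1191)) + (277175 - (-491 - 180835)) = (1120654 + 397/384) + (277175 - 1*(-181326)) = 430331533/384 + (277175 + 181326) = 430331533/384 + 458501 = 606395917/384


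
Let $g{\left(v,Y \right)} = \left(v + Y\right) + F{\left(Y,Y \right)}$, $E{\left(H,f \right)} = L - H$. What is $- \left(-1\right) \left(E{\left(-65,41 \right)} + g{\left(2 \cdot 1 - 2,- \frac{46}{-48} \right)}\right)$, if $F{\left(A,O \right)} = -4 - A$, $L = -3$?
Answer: $58$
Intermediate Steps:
$E{\left(H,f \right)} = -3 - H$
$g{\left(v,Y \right)} = -4 + v$ ($g{\left(v,Y \right)} = \left(v + Y\right) - \left(4 + Y\right) = \left(Y + v\right) - \left(4 + Y\right) = -4 + v$)
$- \left(-1\right) \left(E{\left(-65,41 \right)} + g{\left(2 \cdot 1 - 2,- \frac{46}{-48} \right)}\right) = - \left(-1\right) \left(\left(-3 - -65\right) + \left(-4 + \left(2 \cdot 1 - 2\right)\right)\right) = - \left(-1\right) \left(\left(-3 + 65\right) + \left(-4 + \left(2 - 2\right)\right)\right) = - \left(-1\right) \left(62 + \left(-4 + 0\right)\right) = - \left(-1\right) \left(62 - 4\right) = - \left(-1\right) 58 = \left(-1\right) \left(-58\right) = 58$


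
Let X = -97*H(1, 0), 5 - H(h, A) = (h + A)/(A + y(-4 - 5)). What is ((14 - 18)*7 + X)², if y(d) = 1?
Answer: 173056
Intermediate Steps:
H(h, A) = 5 - (A + h)/(1 + A) (H(h, A) = 5 - (h + A)/(A + 1) = 5 - (A + h)/(1 + A))
X = -388 (X = -97*(5 - 1*1 + 4*0)/(1 + 0) = -97*(5 - 1 + 0)/1 = -97*4 = -388)
((14 - 18)*7 + X)² = ((14 - 18)*7 - 388)² = (-4*7 - 388)² = (-28 - 388)² = (-416)² = 173056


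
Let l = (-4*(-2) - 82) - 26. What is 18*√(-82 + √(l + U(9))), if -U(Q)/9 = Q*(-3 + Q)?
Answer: 18*√(-82 + I*√586) ≈ 23.807 + 164.73*I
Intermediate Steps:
U(Q) = -9*Q*(-3 + Q)
l = -100 (l = (8 - 82) - 26 = -74 - 26 = -100)
18*√(-82 + √(l + U(9))) = 18*√(-82 + √(-100 + 9*9*(3 - 1*9))) = 18*√(-82 + √(-100 + 9*9*(3 - 9))) = 18*√(-82 + √(-100 + 9*9*(-6))) = 18*√(-82 + √(-100 - 486)) = 18*√(-82 + √(-586)) = 18*√(-82 + I*√586)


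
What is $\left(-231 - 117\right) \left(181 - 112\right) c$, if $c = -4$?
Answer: $96048$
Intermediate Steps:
$\left(-231 - 117\right) \left(181 - 112\right) c = \left(-231 - 117\right) \left(181 - 112\right) \left(-4\right) = \left(-348\right) 69 \left(-4\right) = \left(-24012\right) \left(-4\right) = 96048$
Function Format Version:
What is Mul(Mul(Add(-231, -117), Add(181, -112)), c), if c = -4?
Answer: 96048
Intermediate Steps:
Mul(Mul(Add(-231, -117), Add(181, -112)), c) = Mul(Mul(Add(-231, -117), Add(181, -112)), -4) = Mul(Mul(-348, 69), -4) = Mul(-24012, -4) = 96048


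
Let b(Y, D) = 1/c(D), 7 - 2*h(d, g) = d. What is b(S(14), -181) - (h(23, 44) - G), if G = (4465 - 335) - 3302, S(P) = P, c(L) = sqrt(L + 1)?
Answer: 836 - I*sqrt(5)/30 ≈ 836.0 - 0.074536*I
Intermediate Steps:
h(d, g) = 7/2 - d/2
c(L) = sqrt(1 + L)
b(Y, D) = 1/sqrt(1 + D) (b(Y, D) = 1/(sqrt(1 + D)) = 1/sqrt(1 + D))
G = 828 (G = 4130 - 3302 = 828)
b(S(14), -181) - (h(23, 44) - G) = 1/sqrt(1 - 181) - ((7/2 - 1/2*23) - 1*828) = 1/sqrt(-180) - ((7/2 - 23/2) - 828) = -I*sqrt(5)/30 - (-8 - 828) = -I*sqrt(5)/30 - 1*(-836) = -I*sqrt(5)/30 + 836 = 836 - I*sqrt(5)/30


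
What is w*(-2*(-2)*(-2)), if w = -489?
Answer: 3912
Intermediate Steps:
w*(-2*(-2)*(-2)) = -489*(-2*(-2))*(-2) = -1956*(-2) = -489*(-8) = 3912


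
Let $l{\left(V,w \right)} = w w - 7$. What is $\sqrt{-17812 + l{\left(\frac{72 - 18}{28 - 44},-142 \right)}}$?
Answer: $\sqrt{2345} \approx 48.425$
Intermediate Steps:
$l{\left(V,w \right)} = -7 + w^{2}$ ($l{\left(V,w \right)} = w^{2} - 7 = -7 + w^{2}$)
$\sqrt{-17812 + l{\left(\frac{72 - 18}{28 - 44},-142 \right)}} = \sqrt{-17812 - \left(7 - \left(-142\right)^{2}\right)} = \sqrt{-17812 + \left(-7 + 20164\right)} = \sqrt{-17812 + 20157} = \sqrt{2345}$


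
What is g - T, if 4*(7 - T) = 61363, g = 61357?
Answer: 306763/4 ≈ 76691.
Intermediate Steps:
T = -61335/4 (T = 7 - 1/4*61363 = 7 - 61363/4 = -61335/4 ≈ -15334.)
g - T = 61357 - 1*(-61335/4) = 61357 + 61335/4 = 306763/4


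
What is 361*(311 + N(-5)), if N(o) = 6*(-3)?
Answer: 105773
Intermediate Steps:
N(o) = -18
361*(311 + N(-5)) = 361*(311 - 18) = 361*293 = 105773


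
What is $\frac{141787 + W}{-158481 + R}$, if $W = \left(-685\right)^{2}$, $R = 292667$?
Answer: $\frac{305506}{67093} \approx 4.5535$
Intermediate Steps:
$W = 469225$
$\frac{141787 + W}{-158481 + R} = \frac{141787 + 469225}{-158481 + 292667} = \frac{611012}{134186} = 611012 \cdot \frac{1}{134186} = \frac{305506}{67093}$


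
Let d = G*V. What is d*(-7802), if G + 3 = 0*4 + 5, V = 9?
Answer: -140436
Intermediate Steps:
G = 2 (G = -3 + (0*4 + 5) = -3 + (0 + 5) = -3 + 5 = 2)
d = 18 (d = 2*9 = 18)
d*(-7802) = 18*(-7802) = -140436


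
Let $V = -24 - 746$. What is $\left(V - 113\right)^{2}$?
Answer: $779689$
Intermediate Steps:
$V = -770$ ($V = -24 - 746 = -770$)
$\left(V - 113\right)^{2} = \left(-770 - 113\right)^{2} = \left(-883\right)^{2} = 779689$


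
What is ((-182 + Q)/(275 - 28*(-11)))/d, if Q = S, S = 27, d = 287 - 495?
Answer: 155/121264 ≈ 0.0012782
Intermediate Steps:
d = -208
Q = 27
((-182 + Q)/(275 - 28*(-11)))/d = ((-182 + 27)/(275 - 28*(-11)))/(-208) = -155/(275 + 308)*(-1/208) = -155/583*(-1/208) = 155/121264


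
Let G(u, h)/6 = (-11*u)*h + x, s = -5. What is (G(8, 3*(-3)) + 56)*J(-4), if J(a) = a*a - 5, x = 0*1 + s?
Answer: 52558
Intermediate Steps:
x = -5 (x = 0*1 - 5 = 0 - 5 = -5)
J(a) = -5 + a² (J(a) = a² - 5 = -5 + a²)
G(u, h) = -30 - 66*h*u (G(u, h) = 6*((-11*u)*h - 5) = 6*(-11*h*u - 5) = 6*(-5 - 11*h*u) = -30 - 66*h*u)
(G(8, 3*(-3)) + 56)*J(-4) = ((-30 - 66*3*(-3)*8) + 56)*(-5 + (-4)²) = ((-30 - 66*(-9)*8) + 56)*(-5 + 16) = ((-30 + 4752) + 56)*11 = (4722 + 56)*11 = 4778*11 = 52558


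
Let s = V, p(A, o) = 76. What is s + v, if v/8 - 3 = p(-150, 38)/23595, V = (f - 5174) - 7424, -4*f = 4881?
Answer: -1301898883/94380 ≈ -13794.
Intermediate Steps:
f = -4881/4 (f = -¼*4881 = -4881/4 ≈ -1220.3)
V = -55273/4 (V = (-4881/4 - 5174) - 7424 = -25577/4 - 7424 = -55273/4 ≈ -13818.)
s = -55273/4 ≈ -13818.
v = 566888/23595 (v = 24 + 8*(76/23595) = 24 + 608/23595 = 566888/23595 ≈ 24.026)
s + v = -55273/4 + 566888/23595 = -1301898883/94380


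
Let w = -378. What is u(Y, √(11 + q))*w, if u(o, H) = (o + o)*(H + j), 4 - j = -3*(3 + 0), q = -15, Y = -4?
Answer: 39312 + 6048*I ≈ 39312.0 + 6048.0*I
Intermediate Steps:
j = 13 (j = 4 - (-1)*3*(3 + 0) = 4 - (-1)*3*3 = 4 - (-1)*9 = 4 - 1*(-9) = 4 + 9 = 13)
u(o, H) = 2*o*(13 + H) (u(o, H) = (o + o)*(H + 13) = (2*o)*(13 + H) = 2*o*(13 + H))
u(Y, √(11 + q))*w = (2*(-4)*(13 + √(11 - 15)))*(-378) = (2*(-4)*(13 + √(-4)))*(-378) = (2*(-4)*(13 + 2*I))*(-378) = (-104 - 16*I)*(-378) = 39312 + 6048*I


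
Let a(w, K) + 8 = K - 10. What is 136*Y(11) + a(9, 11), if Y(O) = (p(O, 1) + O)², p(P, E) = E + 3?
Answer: 30593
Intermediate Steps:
p(P, E) = 3 + E
Y(O) = (4 + O)² (Y(O) = ((3 + 1) + O)² = (4 + O)²)
a(w, K) = -18 + K (a(w, K) = -8 + (K - 10) = -8 + (-10 + K) = -18 + K)
136*Y(11) + a(9, 11) = 136*(4 + 11)² + (-18 + 11) = 136*15² - 7 = 136*225 - 7 = 30600 - 7 = 30593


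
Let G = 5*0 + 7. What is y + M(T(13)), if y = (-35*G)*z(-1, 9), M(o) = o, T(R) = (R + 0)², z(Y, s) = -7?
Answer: 1884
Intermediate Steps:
T(R) = R²
G = 7 (G = 0 + 7 = 7)
y = 1715 (y = -35*7*(-7) = -245*(-7) = 1715)
y + M(T(13)) = 1715 + 13² = 1715 + 169 = 1884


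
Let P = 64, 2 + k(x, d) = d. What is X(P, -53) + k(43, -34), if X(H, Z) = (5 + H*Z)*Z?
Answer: 179475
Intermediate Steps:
k(x, d) = -2 + d
X(H, Z) = Z*(5 + H*Z)
X(P, -53) + k(43, -34) = -53*(5 + 64*(-53)) + (-2 - 34) = -53*(5 - 3392) - 36 = -53*(-3387) - 36 = 179511 - 36 = 179475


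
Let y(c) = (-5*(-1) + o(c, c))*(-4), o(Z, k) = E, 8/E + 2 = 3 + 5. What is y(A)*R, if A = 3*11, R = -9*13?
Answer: 2964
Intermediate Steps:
R = -117
E = 4/3 (E = 8/(-2 + (3 + 5)) = 8/(-2 + 8) = 8/6 = 8*(1/6) = 4/3 ≈ 1.3333)
o(Z, k) = 4/3
A = 33
y(c) = -76/3 (y(c) = (-5*(-1) + 4/3)*(-4) = (5 + 4/3)*(-4) = (19/3)*(-4) = -76/3)
y(A)*R = -76/3*(-117) = 2964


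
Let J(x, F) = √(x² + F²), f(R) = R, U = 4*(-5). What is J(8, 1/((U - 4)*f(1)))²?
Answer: 36865/576 ≈ 64.002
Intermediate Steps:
U = -20
J(x, F) = √(F² + x²)
J(8, 1/((U - 4)*f(1)))² = (√((1/((-20 - 4)*1))² + 8²))² = (√((1/(-24*1))² + 64))² = (√((1/(-24))² + 64))² = (√((-1/24)² + 64))² = (√(1/576 + 64))² = (√(36865/576))² = (√36865/24)² = 36865/576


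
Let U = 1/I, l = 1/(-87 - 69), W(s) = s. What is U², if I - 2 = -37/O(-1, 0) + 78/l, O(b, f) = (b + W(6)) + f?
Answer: 25/3704791689 ≈ 6.7480e-9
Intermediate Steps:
l = -1/156 (l = 1/(-156) = -1/156 ≈ -0.0064103)
O(b, f) = 6 + b + f (O(b, f) = (b + 6) + f = (6 + b) + f = 6 + b + f)
I = -60867/5 (I = 2 + (-37/(6 - 1 + 0) + 78/(-1/156)) = 2 + (-37/5 + 78*(-156)) = 2 + (-37*⅕ - 12168) = 2 + (-37/5 - 12168) = 2 - 60877/5 = -60867/5 ≈ -12173.)
U = -5/60867 (U = 1/(-60867/5) = -5/60867 ≈ -8.2146e-5)
U² = (-5/60867)² = 25/3704791689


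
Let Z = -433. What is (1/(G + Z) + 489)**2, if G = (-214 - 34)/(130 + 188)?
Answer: 1137487594755600/4756998841 ≈ 2.3912e+5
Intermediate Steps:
G = -124/159 (G = -248/318 = -248*1/318 = -124/159 ≈ -0.77987)
(1/(G + Z) + 489)**2 = (1/(-124/159 - 433) + 489)**2 = (1/(-68971/159) + 489)**2 = (-159/68971 + 489)**2 = (33726660/68971)**2 = 1137487594755600/4756998841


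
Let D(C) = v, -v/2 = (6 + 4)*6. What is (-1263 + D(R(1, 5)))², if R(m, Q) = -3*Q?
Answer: 1912689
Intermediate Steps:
v = -120 (v = -2*(6 + 4)*6 = -20*6 = -2*60 = -120)
D(C) = -120
(-1263 + D(R(1, 5)))² = (-1263 - 120)² = (-1383)² = 1912689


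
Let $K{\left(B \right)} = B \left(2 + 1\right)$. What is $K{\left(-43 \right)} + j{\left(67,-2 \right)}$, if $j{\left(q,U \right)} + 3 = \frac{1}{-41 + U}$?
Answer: $- \frac{5677}{43} \approx -132.02$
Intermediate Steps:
$j{\left(q,U \right)} = -3 + \frac{1}{-41 + U}$
$K{\left(B \right)} = 3 B$ ($K{\left(B \right)} = B 3 = 3 B$)
$K{\left(-43 \right)} + j{\left(67,-2 \right)} = 3 \left(-43\right) + \frac{124 - -6}{-41 - 2} = -129 + \frac{124 + 6}{-43} = -129 - \frac{130}{43} = - \frac{5677}{43}$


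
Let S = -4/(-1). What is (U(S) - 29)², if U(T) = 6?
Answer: 529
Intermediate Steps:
S = 4 (S = -4*(-1) = 4)
(U(S) - 29)² = (6 - 29)² = (-23)² = 529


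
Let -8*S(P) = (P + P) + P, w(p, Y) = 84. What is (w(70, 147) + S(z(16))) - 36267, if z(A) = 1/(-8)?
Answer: -2315709/64 ≈ -36183.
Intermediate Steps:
z(A) = -⅛
S(P) = -3*P/8 (S(P) = -((P + P) + P)/8 = -(2*P + P)/8 = -3*P/8)
(w(70, 147) + S(z(16))) - 36267 = (84 - 3/8*(-⅛)) - 36267 = (84 + 3/64) - 36267 = 5379/64 - 36267 = -2315709/64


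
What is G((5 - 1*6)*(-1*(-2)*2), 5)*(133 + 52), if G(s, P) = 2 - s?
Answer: 1110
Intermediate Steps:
G((5 - 1*6)*(-1*(-2)*2), 5)*(133 + 52) = (2 - (5 - 1*6)*-1*(-2)*2)*(133 + 52) = (2 - (5 - 6)*2*2)*185 = (2 - (-1)*4)*185 = (2 - 1*(-4))*185 = (2 + 4)*185 = 6*185 = 1110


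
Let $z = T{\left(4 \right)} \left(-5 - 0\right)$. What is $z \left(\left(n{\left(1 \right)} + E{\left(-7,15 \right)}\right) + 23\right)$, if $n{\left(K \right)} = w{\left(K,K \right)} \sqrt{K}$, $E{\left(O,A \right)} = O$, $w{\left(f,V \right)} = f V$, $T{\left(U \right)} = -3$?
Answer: $255$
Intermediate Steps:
$w{\left(f,V \right)} = V f$
$n{\left(K \right)} = K^{\frac{5}{2}}$ ($n{\left(K \right)} = K K \sqrt{K} = K^{2} \sqrt{K} = K^{\frac{5}{2}}$)
$z = 15$ ($z = - 3 \left(-5 - 0\right) = - 3 \left(-5 + 0\right) = \left(-3\right) \left(-5\right) = 15$)
$z \left(\left(n{\left(1 \right)} + E{\left(-7,15 \right)}\right) + 23\right) = 15 \left(\left(1^{\frac{5}{2}} - 7\right) + 23\right) = 15 \left(\left(1 - 7\right) + 23\right) = 15 \left(-6 + 23\right) = 15 \cdot 17 = 255$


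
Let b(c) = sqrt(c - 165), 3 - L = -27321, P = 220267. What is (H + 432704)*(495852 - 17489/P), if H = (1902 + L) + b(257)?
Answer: 50451909140640350/220267 + 218439629990*sqrt(23)/220267 ≈ 2.2905e+11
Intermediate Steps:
L = 27324 (L = 3 - 1*(-27321) = 3 + 27321 = 27324)
b(c) = sqrt(-165 + c)
H = 29226 + 2*sqrt(23) (H = (1902 + 27324) + sqrt(-165 + 257) = 29226 + sqrt(92) = 29226 + 2*sqrt(23) ≈ 29236.)
(H + 432704)*(495852 - 17489/P) = ((29226 + 2*sqrt(23)) + 432704)*(495852 - 17489/220267) = (461930 + 2*sqrt(23))*(495852 - 17489*1/220267) = (461930 + 2*sqrt(23))*(495852 - 17489/220267) = (461930 + 2*sqrt(23))*(109219814995/220267) = 50451909140640350/220267 + 218439629990*sqrt(23)/220267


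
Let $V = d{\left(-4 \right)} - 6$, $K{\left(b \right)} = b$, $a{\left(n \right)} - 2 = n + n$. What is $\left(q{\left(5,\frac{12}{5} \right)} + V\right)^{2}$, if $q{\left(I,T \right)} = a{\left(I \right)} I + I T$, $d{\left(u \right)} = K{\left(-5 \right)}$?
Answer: $3721$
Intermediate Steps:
$a{\left(n \right)} = 2 + 2 n$ ($a{\left(n \right)} = 2 + \left(n + n\right) = 2 + 2 n$)
$d{\left(u \right)} = -5$
$q{\left(I,T \right)} = I T + I \left(2 + 2 I\right)$ ($q{\left(I,T \right)} = \left(2 + 2 I\right) I + I T = I \left(2 + 2 I\right) + I T = I T + I \left(2 + 2 I\right)$)
$V = -11$ ($V = -5 - 6 = -11$)
$\left(q{\left(5,\frac{12}{5} \right)} + V\right)^{2} = \left(5 \left(2 + \frac{12}{5} + 2 \cdot 5\right) - 11\right)^{2} = \left(5 \left(2 + 12 \cdot \frac{1}{5} + 10\right) - 11\right)^{2} = \left(5 \left(2 + \frac{12}{5} + 10\right) - 11\right)^{2} = \left(5 \cdot \frac{72}{5} - 11\right)^{2} = \left(72 - 11\right)^{2} = 61^{2} = 3721$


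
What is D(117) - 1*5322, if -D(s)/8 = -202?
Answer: -3706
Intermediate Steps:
D(s) = 1616 (D(s) = -8*(-202) = 1616)
D(117) - 1*5322 = 1616 - 1*5322 = 1616 - 5322 = -3706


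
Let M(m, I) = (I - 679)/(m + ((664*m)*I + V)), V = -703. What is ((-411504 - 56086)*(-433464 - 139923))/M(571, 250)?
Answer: -8471013886659257480/143 ≈ -5.9238e+16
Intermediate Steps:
M(m, I) = (-679 + I)/(-703 + m + 664*I*m) (M(m, I) = (I - 679)/(m + ((664*m)*I - 703)) = (-679 + I)/(m + (664*I*m - 703)) = (-679 + I)/(m + (-703 + 664*I*m)) = (-679 + I)/(-703 + m + 664*I*m))
((-411504 - 56086)*(-433464 - 139923))/M(571, 250) = ((-411504 - 56086)*(-433464 - 139923))/(((-679 + 250)/(-703 + 571 + 664*250*571))) = (-467590*(-573387))/((-429/(-703 + 571 + 94786000))) = 268110027330/((-429/94785868)) = 268110027330/(((1/94785868)*(-429))) = 268110027330/(-429/94785868) = 268110027330*(-94785868/429) = -8471013886659257480/143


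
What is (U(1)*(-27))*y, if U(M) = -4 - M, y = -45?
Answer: -6075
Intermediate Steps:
(U(1)*(-27))*y = ((-4 - 1*1)*(-27))*(-45) = ((-4 - 1)*(-27))*(-45) = -5*(-27)*(-45) = 135*(-45) = -6075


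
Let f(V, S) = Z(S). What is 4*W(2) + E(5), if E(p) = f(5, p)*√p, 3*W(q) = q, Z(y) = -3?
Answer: 8/3 - 3*√5 ≈ -4.0415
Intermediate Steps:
W(q) = q/3
f(V, S) = -3
E(p) = -3*√p
4*W(2) + E(5) = 4*((⅓)*2) - 3*√5 = 4*(⅔) - 3*√5 = 8/3 - 3*√5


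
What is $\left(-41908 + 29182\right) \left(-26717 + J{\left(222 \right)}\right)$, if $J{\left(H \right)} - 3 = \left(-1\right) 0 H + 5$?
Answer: $339898734$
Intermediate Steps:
$J{\left(H \right)} = 8$ ($J{\left(H \right)} = 3 + \left(\left(-1\right) 0 H + 5\right) = 3 + \left(0 H + 5\right) = 3 + \left(0 + 5\right) = 3 + 5 = 8$)
$\left(-41908 + 29182\right) \left(-26717 + J{\left(222 \right)}\right) = \left(-41908 + 29182\right) \left(-26717 + 8\right) = \left(-12726\right) \left(-26709\right) = 339898734$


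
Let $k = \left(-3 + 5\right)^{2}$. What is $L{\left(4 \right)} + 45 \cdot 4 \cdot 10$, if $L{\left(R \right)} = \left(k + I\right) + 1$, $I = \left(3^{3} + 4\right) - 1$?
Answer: $1835$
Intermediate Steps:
$I = 30$ ($I = \left(27 + 4\right) - 1 = 31 - 1 = 30$)
$k = 4$ ($k = 2^{2} = 4$)
$L{\left(R \right)} = 35$ ($L{\left(R \right)} = \left(4 + 30\right) + 1 = 34 + 1 = 35$)
$L{\left(4 \right)} + 45 \cdot 4 \cdot 10 = 35 + 45 \cdot 4 \cdot 10 = 35 + 45 \cdot 40 = 35 + 1800 = 1835$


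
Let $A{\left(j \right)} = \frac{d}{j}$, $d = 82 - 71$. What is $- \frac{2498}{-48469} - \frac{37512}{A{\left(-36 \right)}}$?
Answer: $\frac{65454116086}{533159} \approx 1.2277 \cdot 10^{5}$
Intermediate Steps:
$d = 11$ ($d = 82 - 71 = 11$)
$A{\left(j \right)} = \frac{11}{j}$
$- \frac{2498}{-48469} - \frac{37512}{A{\left(-36 \right)}} = - \frac{2498}{-48469} - \frac{37512}{11 \frac{1}{-36}} = \left(-2498\right) \left(- \frac{1}{48469}\right) - \frac{37512}{11 \left(- \frac{1}{36}\right)} = \frac{2498}{48469} - \frac{37512}{- \frac{11}{36}} = \frac{2498}{48469} - - \frac{1350432}{11} = \frac{2498}{48469} + \frac{1350432}{11} = \frac{65454116086}{533159}$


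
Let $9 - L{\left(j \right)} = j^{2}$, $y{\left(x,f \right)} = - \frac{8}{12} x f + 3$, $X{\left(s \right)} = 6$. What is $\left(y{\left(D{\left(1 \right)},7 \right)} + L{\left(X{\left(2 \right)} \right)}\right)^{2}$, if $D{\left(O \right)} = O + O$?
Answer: $\frac{10000}{9} \approx 1111.1$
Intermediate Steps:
$D{\left(O \right)} = 2 O$
$y{\left(x,f \right)} = 3 - \frac{2 f x}{3}$ ($y{\left(x,f \right)} = \left(-8\right) \frac{1}{12} x f + 3 = - \frac{2 x}{3} f + 3 = - \frac{2 f x}{3} + 3 = 3 - \frac{2 f x}{3}$)
$L{\left(j \right)} = 9 - j^{2}$
$\left(y{\left(D{\left(1 \right)},7 \right)} + L{\left(X{\left(2 \right)} \right)}\right)^{2} = \left(\left(3 - \frac{14 \cdot 2 \cdot 1}{3}\right) + \left(9 - 6^{2}\right)\right)^{2} = \left(\left(3 - \frac{14}{3} \cdot 2\right) + \left(9 - 36\right)\right)^{2} = \left(\left(3 - \frac{28}{3}\right) + \left(9 - 36\right)\right)^{2} = \left(- \frac{19}{3} - 27\right)^{2} = \left(- \frac{100}{3}\right)^{2} = \frac{10000}{9}$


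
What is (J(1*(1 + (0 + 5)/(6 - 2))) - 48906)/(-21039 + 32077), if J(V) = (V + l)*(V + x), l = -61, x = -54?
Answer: -733851/176608 ≈ -4.1553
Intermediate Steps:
J(V) = (-61 + V)*(-54 + V) (J(V) = (V - 61)*(V - 54) = (-61 + V)*(-54 + V))
(J(1*(1 + (0 + 5)/(6 - 2))) - 48906)/(-21039 + 32077) = ((3294 + (1*(1 + (0 + 5)/(6 - 2)))² - 115*(1 + (0 + 5)/(6 - 2))) - 48906)/(-21039 + 32077) = ((3294 + (1*(1 + 5/4))² - 115*(1 + 5/4)) - 48906)/11038 = ((3294 + (1*(1 + 5*(¼)))² - 115*(1 + 5*(¼))) - 48906)*(1/11038) = ((3294 + (1*(1 + 5/4))² - 115*(1 + 5/4)) - 48906)*(1/11038) = ((3294 + (1*(9/4))² - 115*9/4) - 48906)*(1/11038) = ((3294 + (9/4)² - 115*9/4) - 48906)*(1/11038) = ((3294 + 81/16 - 1035/4) - 48906)*(1/11038) = (48645/16 - 48906)*(1/11038) = -733851/16*1/11038 = -733851/176608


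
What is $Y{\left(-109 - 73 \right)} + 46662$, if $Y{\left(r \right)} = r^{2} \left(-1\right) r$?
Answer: $6075230$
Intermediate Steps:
$Y{\left(r \right)} = - r^{3}$ ($Y{\left(r \right)} = - r^{2} r = - r^{3}$)
$Y{\left(-109 - 73 \right)} + 46662 = - \left(-109 - 73\right)^{3} + 46662 = - \left(-182\right)^{3} + 46662 = \left(-1\right) \left(-6028568\right) + 46662 = 6028568 + 46662 = 6075230$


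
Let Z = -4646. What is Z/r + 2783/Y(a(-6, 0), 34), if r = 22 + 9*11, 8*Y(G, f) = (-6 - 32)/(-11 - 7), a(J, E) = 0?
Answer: 24157222/2299 ≈ 10508.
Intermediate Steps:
Y(G, f) = 19/72 (Y(G, f) = ((-6 - 32)/(-11 - 7))/8 = (-38/(-18))/8 = (-38*(-1/18))/8 = (⅛)*(19/9) = 19/72)
r = 121 (r = 22 + 99 = 121)
Z/r + 2783/Y(a(-6, 0), 34) = -4646/121 + 2783/(19/72) = -4646*1/121 + 2783*(72/19) = -4646/121 + 200376/19 = 24157222/2299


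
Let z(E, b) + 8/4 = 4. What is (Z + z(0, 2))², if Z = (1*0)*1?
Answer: 4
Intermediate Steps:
z(E, b) = 2 (z(E, b) = -2 + 4 = 2)
Z = 0 (Z = 0*1 = 0)
(Z + z(0, 2))² = (0 + 2)² = 2² = 4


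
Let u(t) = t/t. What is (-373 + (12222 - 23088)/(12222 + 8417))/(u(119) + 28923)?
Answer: -7709213/596962436 ≈ -0.012914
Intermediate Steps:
u(t) = 1
(-373 + (12222 - 23088)/(12222 + 8417))/(u(119) + 28923) = (-373 + (12222 - 23088)/(12222 + 8417))/(1 + 28923) = (-373 - 10866/20639)/28924 = (-373 - 10866*1/20639)*(1/28924) = (-373 - 10866/20639)*(1/28924) = -7709213/20639*1/28924 = -7709213/596962436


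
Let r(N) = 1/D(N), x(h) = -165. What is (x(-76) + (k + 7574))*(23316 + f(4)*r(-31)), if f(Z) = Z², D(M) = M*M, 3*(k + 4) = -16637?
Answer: 124984527976/2883 ≈ 4.3352e+7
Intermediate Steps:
k = -16649/3 (k = -4 + (⅓)*(-16637) = -4 - 16637/3 = -16649/3 ≈ -5549.7)
D(M) = M²
r(N) = N⁻² (r(N) = 1/(N²) = N⁻²)
(x(-76) + (k + 7574))*(23316 + f(4)*r(-31)) = (-165 + (-16649/3 + 7574))*(23316 + 4²/(-31)²) = (-165 + 6073/3)*(23316 + 16*(1/961)) = 5578*(23316 + 16/961)/3 = (5578/3)*(22406692/961) = 124984527976/2883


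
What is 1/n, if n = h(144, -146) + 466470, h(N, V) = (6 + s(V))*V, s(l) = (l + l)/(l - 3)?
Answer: 149/69330874 ≈ 2.1491e-6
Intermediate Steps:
s(l) = 2*l/(-3 + l) (s(l) = (2*l)/(-3 + l) = 2*l/(-3 + l))
h(N, V) = V*(6 + 2*V/(-3 + V)) (h(N, V) = (6 + 2*V/(-3 + V))*V = V*(6 + 2*V/(-3 + V)))
n = 69330874/149 (n = 2*(-146)*(-9 + 4*(-146))/(-3 - 146) + 466470 = 2*(-146)*(-9 - 584)/(-149) + 466470 = 2*(-146)*(-1/149)*(-593) + 466470 = -173156/149 + 466470 = 69330874/149 ≈ 4.6531e+5)
1/n = 1/(69330874/149) = 149/69330874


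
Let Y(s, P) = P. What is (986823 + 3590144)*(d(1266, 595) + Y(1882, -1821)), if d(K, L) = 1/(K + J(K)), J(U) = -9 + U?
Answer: -21028334799394/2523 ≈ -8.3347e+9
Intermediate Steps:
d(K, L) = 1/(-9 + 2*K) (d(K, L) = 1/(K + (-9 + K)) = 1/(-9 + 2*K))
(986823 + 3590144)*(d(1266, 595) + Y(1882, -1821)) = (986823 + 3590144)*(1/(-9 + 2*1266) - 1821) = 4576967*(1/(-9 + 2532) - 1821) = 4576967*(1/2523 - 1821) = 4576967*(-4594382/2523) = -21028334799394/2523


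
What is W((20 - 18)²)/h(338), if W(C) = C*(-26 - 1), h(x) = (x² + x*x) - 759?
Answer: -108/227729 ≈ -0.00047425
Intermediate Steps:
h(x) = -759 + 2*x² (h(x) = (x² + x²) - 759 = 2*x² - 759 = -759 + 2*x²)
W(C) = -27*C (W(C) = C*(-27) = -27*C)
W((20 - 18)²)/h(338) = (-27*(20 - 18)²)/(-759 + 2*338²) = (-27*2²)/(-759 + 2*114244) = (-27*4)/(-759 + 228488) = -108/227729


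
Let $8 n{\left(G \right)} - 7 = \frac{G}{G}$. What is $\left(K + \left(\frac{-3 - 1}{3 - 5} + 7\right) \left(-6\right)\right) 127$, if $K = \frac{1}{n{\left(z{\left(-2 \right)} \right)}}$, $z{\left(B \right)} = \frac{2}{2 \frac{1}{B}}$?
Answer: $-6731$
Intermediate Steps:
$z{\left(B \right)} = B$ ($z{\left(B \right)} = 2 \frac{B}{2} = B$)
$n{\left(G \right)} = 1$ ($n{\left(G \right)} = \frac{7}{8} + \frac{G \frac{1}{G}}{8} = \frac{7}{8} + \frac{1}{8} \cdot 1 = \frac{7}{8} + \frac{1}{8} = 1$)
$K = 1$ ($K = 1^{-1} = 1$)
$\left(K + \left(\frac{-3 - 1}{3 - 5} + 7\right) \left(-6\right)\right) 127 = \left(1 + \left(\frac{-3 - 1}{3 - 5} + 7\right) \left(-6\right)\right) 127 = \left(1 + \left(- \frac{4}{-2} + 7\right) \left(-6\right)\right) 127 = \left(1 + \left(\left(-4\right) \left(- \frac{1}{2}\right) + 7\right) \left(-6\right)\right) 127 = \left(1 + \left(2 + 7\right) \left(-6\right)\right) 127 = \left(1 + 9 \left(-6\right)\right) 127 = \left(1 - 54\right) 127 = \left(-53\right) 127 = -6731$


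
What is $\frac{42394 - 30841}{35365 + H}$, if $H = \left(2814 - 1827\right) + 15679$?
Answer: $\frac{11553}{52031} \approx 0.22204$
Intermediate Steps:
$H = 16666$ ($H = \left(2814 - 1827\right) + 15679 = 987 + 15679 = 16666$)
$\frac{42394 - 30841}{35365 + H} = \frac{42394 - 30841}{35365 + 16666} = \frac{11553}{52031}$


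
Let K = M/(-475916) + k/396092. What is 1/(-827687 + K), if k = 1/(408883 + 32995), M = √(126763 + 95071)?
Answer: -358924962792061298893138457053258437976/297077525678472837821528271566285532226041137 + 911186389976896559169254576*√221834/297077525678472837821528271566285532226041137 ≈ -1.2082e-6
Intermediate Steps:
M = √221834 ≈ 470.99
k = 1/441878 ≈ 2.2631e-6
K = 1/175024340776 - √221834/475916 (K = √221834/(-475916) + (1/441878)/396092 = √221834*(-1/475916) + (1/441878)*(1/396092) = -√221834/475916 + 1/175024340776 = 1/175024340776 - √221834/475916 ≈ -0.00098966)
1/(-827687 + K) = 1/(-827687 + (1/175024340776 - √221834/475916)) = 1/(-144865371543865111/175024340776 - √221834/475916)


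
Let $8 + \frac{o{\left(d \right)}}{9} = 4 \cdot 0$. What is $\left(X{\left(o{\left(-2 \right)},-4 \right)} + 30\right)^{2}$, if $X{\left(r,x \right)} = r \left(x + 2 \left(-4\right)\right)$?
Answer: $799236$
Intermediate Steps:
$o{\left(d \right)} = -72$ ($o{\left(d \right)} = -72 + 9 \cdot 4 \cdot 0 = -72 + 9 \cdot 0 = -72 + 0 = -72$)
$X{\left(r,x \right)} = r \left(-8 + x\right)$ ($X{\left(r,x \right)} = r \left(x - 8\right) = r \left(-8 + x\right)$)
$\left(X{\left(o{\left(-2 \right)},-4 \right)} + 30\right)^{2} = \left(- 72 \left(-8 - 4\right) + 30\right)^{2} = \left(\left(-72\right) \left(-12\right) + 30\right)^{2} = \left(864 + 30\right)^{2} = 894^{2} = 799236$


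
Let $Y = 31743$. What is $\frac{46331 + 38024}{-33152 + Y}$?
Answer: $- \frac{84355}{1409} \approx -59.869$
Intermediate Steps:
$\frac{46331 + 38024}{-33152 + Y} = \frac{46331 + 38024}{-33152 + 31743} = \frac{84355}{-1409} = 84355 \left(- \frac{1}{1409}\right) = - \frac{84355}{1409}$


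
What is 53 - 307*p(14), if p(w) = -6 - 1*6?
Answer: 3737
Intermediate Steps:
p(w) = -12 (p(w) = -6 - 6 = -12)
53 - 307*p(14) = 53 - 307*(-12) = 53 + 3684 = 3737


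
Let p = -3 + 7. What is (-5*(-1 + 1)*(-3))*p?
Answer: 0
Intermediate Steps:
p = 4
(-5*(-1 + 1)*(-3))*p = (-5*(-1 + 1)*(-3))*4 = (-5*0*(-3))*4 = (0*(-3))*4 = 0*4 = 0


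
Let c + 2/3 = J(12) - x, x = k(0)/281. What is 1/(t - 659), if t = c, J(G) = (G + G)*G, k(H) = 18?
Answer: -843/313369 ≈ -0.0026901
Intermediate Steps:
J(G) = 2*G² (J(G) = (2*G)*G = 2*G²)
x = 18/281 ≈ 0.064057
c = 242168/843 (c = -⅔ + (2*12² - 1*18/281) = -⅔ + (2*144 - 18/281) = -⅔ + (288 - 18/281) = -⅔ + 80910/281 = 242168/843 ≈ 287.27)
t = 242168/843 ≈ 287.27
1/(t - 659) = 1/(242168/843 - 659) = 1/(-313369/843) = -843/313369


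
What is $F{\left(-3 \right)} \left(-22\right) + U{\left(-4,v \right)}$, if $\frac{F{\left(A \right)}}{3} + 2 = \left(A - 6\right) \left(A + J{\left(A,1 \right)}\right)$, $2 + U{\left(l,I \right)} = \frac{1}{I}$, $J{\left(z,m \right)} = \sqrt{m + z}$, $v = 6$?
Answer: $- \frac{9911}{6} + 594 i \sqrt{2} \approx -1651.8 + 840.04 i$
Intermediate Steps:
$U{\left(l,I \right)} = -2 + \frac{1}{I}$
$F{\left(A \right)} = -6 + 3 \left(-6 + A\right) \left(A + \sqrt{1 + A}\right)$ ($F{\left(A \right)} = -6 + 3 \left(A - 6\right) \left(A + \sqrt{1 + A}\right) = -6 + 3 \left(-6 + A\right) \left(A + \sqrt{1 + A}\right)$)
$F{\left(-3 \right)} \left(-22\right) + U{\left(-4,v \right)} = \left(-6 - -54 - 18 \sqrt{1 - 3} + 3 \left(-3\right)^{2} + 3 \left(-3\right) \sqrt{1 - 3}\right) \left(-22\right) - \left(2 - \frac{1}{6}\right) = \left(-6 + 54 - 18 \sqrt{-2} + 3 \cdot 9 + 3 \left(-3\right) \sqrt{-2}\right) \left(-22\right) + \left(-2 + \frac{1}{6}\right) = \left(-6 + 54 - 18 i \sqrt{2} + 27 + 3 \left(-3\right) i \sqrt{2}\right) \left(-22\right) - \frac{11}{6} = \left(-6 + 54 - 18 i \sqrt{2} + 27 - 9 i \sqrt{2}\right) \left(-22\right) - \frac{11}{6} = \left(75 - 27 i \sqrt{2}\right) \left(-22\right) - \frac{11}{6} = \left(-1650 + 594 i \sqrt{2}\right) - \frac{11}{6} = - \frac{9911}{6} + 594 i \sqrt{2}$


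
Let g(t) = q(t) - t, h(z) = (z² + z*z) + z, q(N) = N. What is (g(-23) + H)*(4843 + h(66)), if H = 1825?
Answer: 24858325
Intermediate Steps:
h(z) = z + 2*z² (h(z) = (z² + z²) + z = 2*z² + z = z + 2*z²)
g(t) = 0 (g(t) = t - t = 0)
(g(-23) + H)*(4843 + h(66)) = (0 + 1825)*(4843 + 66*(1 + 2*66)) = 1825*(4843 + 66*(1 + 132)) = 1825*(4843 + 66*133) = 1825*(4843 + 8778) = 1825*13621 = 24858325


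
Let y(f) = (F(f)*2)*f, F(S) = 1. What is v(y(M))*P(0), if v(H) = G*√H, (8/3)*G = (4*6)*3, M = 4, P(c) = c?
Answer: 0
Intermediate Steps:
G = 27 (G = 3*((4*6)*3)/8 = 3*(24*3)/8 = (3/8)*72 = 27)
y(f) = 2*f (y(f) = (1*2)*f = 2*f)
v(H) = 27*√H
v(y(M))*P(0) = (27*√(2*4))*0 = (27*√8)*0 = (27*(2*√2))*0 = (54*√2)*0 = 0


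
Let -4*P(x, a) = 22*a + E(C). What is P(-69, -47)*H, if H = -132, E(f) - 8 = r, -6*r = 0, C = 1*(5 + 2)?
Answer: -33858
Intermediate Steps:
C = 7 (C = 1*7 = 7)
r = 0 (r = -⅙*0 = 0)
E(f) = 8 (E(f) = 8 + 0 = 8)
P(x, a) = -2 - 11*a/2 (P(x, a) = -(22*a + 8)/4 = -(8 + 22*a)/4 = -2 - 11*a/2)
P(-69, -47)*H = (-2 - 11/2*(-47))*(-132) = (-2 + 517/2)*(-132) = (513/2)*(-132) = -33858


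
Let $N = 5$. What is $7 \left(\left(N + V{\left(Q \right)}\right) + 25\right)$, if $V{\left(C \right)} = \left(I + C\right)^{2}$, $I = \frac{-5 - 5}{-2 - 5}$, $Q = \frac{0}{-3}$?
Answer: $\frac{1570}{7} \approx 224.29$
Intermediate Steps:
$Q = 0$ ($Q = 0 \left(- \frac{1}{3}\right) = 0$)
$I = \frac{10}{7}$ ($I = - \frac{10}{-7} = \left(-10\right) \left(- \frac{1}{7}\right) = \frac{10}{7} \approx 1.4286$)
$V{\left(C \right)} = \left(\frac{10}{7} + C\right)^{2}$
$7 \left(\left(N + V{\left(Q \right)}\right) + 25\right) = 7 \left(\left(5 + \frac{\left(10 + 7 \cdot 0\right)^{2}}{49}\right) + 25\right) = 7 \left(\left(5 + \frac{\left(10 + 0\right)^{2}}{49}\right) + 25\right) = 7 \left(\left(5 + \frac{10^{2}}{49}\right) + 25\right) = 7 \left(\left(5 + \frac{1}{49} \cdot 100\right) + 25\right) = 7 \left(\left(5 + \frac{100}{49}\right) + 25\right) = 7 \left(\frac{345}{49} + 25\right) = 7 \cdot \frac{1570}{49} = \frac{1570}{7}$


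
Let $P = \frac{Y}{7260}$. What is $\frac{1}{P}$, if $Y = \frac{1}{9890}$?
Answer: $71801400$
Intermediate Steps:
$Y = \frac{1}{9890} \approx 0.00010111$
$P = \frac{1}{71801400}$ ($P = \frac{1}{9890 \cdot 7260} = \frac{1}{9890} \cdot \frac{1}{7260} = \frac{1}{71801400} \approx 1.3927 \cdot 10^{-8}$)
$\frac{1}{P} = \frac{1}{\frac{1}{71801400}} = 71801400$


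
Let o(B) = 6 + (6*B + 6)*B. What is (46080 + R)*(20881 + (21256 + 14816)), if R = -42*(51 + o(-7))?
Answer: 1885258206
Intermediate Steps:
o(B) = 6 + B*(6 + 6*B) (o(B) = 6 + (6 + 6*B)*B = 6 + B*(6 + 6*B))
R = -12978 (R = -42*(51 + (6 + 6*(-7) + 6*(-7)**2)) = -42*(51 + (6 - 42 + 6*49)) = -42*(51 + (6 - 42 + 294)) = -42*(51 + 258) = -42*309 = -12978)
(46080 + R)*(20881 + (21256 + 14816)) = (46080 - 12978)*(20881 + (21256 + 14816)) = 33102*(20881 + 36072) = 33102*56953 = 1885258206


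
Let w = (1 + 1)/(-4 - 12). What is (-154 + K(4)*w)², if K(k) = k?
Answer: 95481/4 ≈ 23870.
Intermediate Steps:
w = -⅛ (w = 2/(-16) = 2*(-1/16) = -⅛ ≈ -0.12500)
(-154 + K(4)*w)² = (-154 + 4*(-⅛))² = (-154 - ½)² = (-309/2)² = 95481/4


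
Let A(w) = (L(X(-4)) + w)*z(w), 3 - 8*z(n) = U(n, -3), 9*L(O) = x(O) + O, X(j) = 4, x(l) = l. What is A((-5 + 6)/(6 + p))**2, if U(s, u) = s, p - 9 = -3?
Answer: 1500625/11943936 ≈ 0.12564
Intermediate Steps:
p = 6 (p = 9 - 3 = 6)
L(O) = 2*O/9 (L(O) = (O + O)/9 = (2*O)/9 = 2*O/9)
z(n) = 3/8 - n/8
A(w) = (3/8 - w/8)*(8/9 + w) (A(w) = ((2/9)*4 + w)*(3/8 - w/8) = (8/9 + w)*(3/8 - w/8) = (3/8 - w/8)*(8/9 + w))
A((-5 + 6)/(6 + p))**2 = (-(-3 + (-5 + 6)/(6 + 6))*(8 + 9*((-5 + 6)/(6 + 6)))/72)**2 = (-(-3 + 1/12)*(8 + 9*(1/12))/72)**2 = (-1/72*(-35/12)*(8 + 3/4))**2 = (-1/72*(-35/12)*35/4)**2 = (1225/3456)**2 = 1500625/11943936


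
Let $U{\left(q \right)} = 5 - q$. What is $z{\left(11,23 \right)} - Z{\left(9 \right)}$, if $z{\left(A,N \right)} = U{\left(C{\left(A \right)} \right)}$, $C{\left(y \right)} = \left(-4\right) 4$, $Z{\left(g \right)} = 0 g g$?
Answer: $21$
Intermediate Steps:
$Z{\left(g \right)} = 0$ ($Z{\left(g \right)} = 0 g = 0$)
$C{\left(y \right)} = -16$
$z{\left(A,N \right)} = 21$ ($z{\left(A,N \right)} = 5 - -16 = 5 + 16 = 21$)
$z{\left(11,23 \right)} - Z{\left(9 \right)} = 21 - 0 = 21 + 0 = 21$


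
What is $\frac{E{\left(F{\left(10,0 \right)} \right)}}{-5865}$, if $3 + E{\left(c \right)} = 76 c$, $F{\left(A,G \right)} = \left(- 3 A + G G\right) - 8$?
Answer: $\frac{2891}{5865} \approx 0.49292$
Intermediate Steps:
$F{\left(A,G \right)} = -8 + G^{2} - 3 A$ ($F{\left(A,G \right)} = \left(- 3 A + G^{2}\right) - 8 = \left(G^{2} - 3 A\right) - 8 = -8 + G^{2} - 3 A$)
$E{\left(c \right)} = -3 + 76 c$
$\frac{E{\left(F{\left(10,0 \right)} \right)}}{-5865} = \frac{-3 + 76 \left(-8 + 0^{2} - 30\right)}{-5865} = \left(-3 + 76 \left(-8 + 0 - 30\right)\right) \left(- \frac{1}{5865}\right) = \left(-3 + 76 \left(-38\right)\right) \left(- \frac{1}{5865}\right) = \left(-3 - 2888\right) \left(- \frac{1}{5865}\right) = \left(-2891\right) \left(- \frac{1}{5865}\right) = \frac{2891}{5865}$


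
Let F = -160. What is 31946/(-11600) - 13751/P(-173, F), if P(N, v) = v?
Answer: 1930003/23200 ≈ 83.190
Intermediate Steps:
31946/(-11600) - 13751/P(-173, F) = 31946/(-11600) - 13751/(-160) = 31946*(-1/11600) - 13751*(-1/160) = -15973/5800 + 13751/160 = 1930003/23200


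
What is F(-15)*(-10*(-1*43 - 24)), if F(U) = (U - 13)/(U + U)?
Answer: 1876/3 ≈ 625.33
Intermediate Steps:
F(U) = (-13 + U)/(2*U) (F(U) = (-13 + U)/((2*U)) = (-13 + U)*(1/(2*U)) = (-13 + U)/(2*U))
F(-15)*(-10*(-1*43 - 24)) = ((½)*(-13 - 15)/(-15))*(-10*(-1*43 - 24)) = ((½)*(-1/15)*(-28))*(-10*(-43 - 24)) = 14*(-10*(-67))/15 = (14/15)*670 = 1876/3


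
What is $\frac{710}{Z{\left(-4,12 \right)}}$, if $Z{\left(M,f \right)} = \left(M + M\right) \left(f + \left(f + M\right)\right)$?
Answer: $- \frac{71}{16} \approx -4.4375$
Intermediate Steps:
$Z{\left(M,f \right)} = 2 M \left(M + 2 f\right)$ ($Z{\left(M,f \right)} = 2 M \left(f + \left(M + f\right)\right) = 2 M \left(M + 2 f\right)$)
$\frac{710}{Z{\left(-4,12 \right)}} = \frac{710}{2 \left(-4\right) \left(-4 + 2 \cdot 12\right)} = \frac{710}{2 \left(-4\right) \left(-4 + 24\right)} = \frac{710}{2 \left(-4\right) 20} = \frac{710}{-160} = 710 \left(- \frac{1}{160}\right) = - \frac{71}{16}$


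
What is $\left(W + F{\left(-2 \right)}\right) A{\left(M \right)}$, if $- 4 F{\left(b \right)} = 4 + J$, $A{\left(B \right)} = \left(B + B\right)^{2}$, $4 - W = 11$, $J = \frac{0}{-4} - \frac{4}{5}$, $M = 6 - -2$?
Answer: $- \frac{9984}{5} \approx -1996.8$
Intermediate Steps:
$M = 8$ ($M = 6 + 2 = 8$)
$J = - \frac{4}{5}$ ($J = 0 \left(- \frac{1}{4}\right) - \frac{4}{5} = 0 - \frac{4}{5} = - \frac{4}{5} \approx -0.8$)
$W = -7$ ($W = 4 - 11 = -7$)
$A{\left(B \right)} = 4 B^{2}$ ($A{\left(B \right)} = \left(2 B\right)^{2} = 4 B^{2}$)
$F{\left(b \right)} = - \frac{4}{5}$ ($F{\left(b \right)} = - \frac{4 - \frac{4}{5}}{4} = \left(- \frac{1}{4}\right) \frac{16}{5} = - \frac{4}{5}$)
$\left(W + F{\left(-2 \right)}\right) A{\left(M \right)} = \left(-7 - \frac{4}{5}\right) 4 \cdot 8^{2} = - \frac{39 \cdot 4 \cdot 64}{5} = \left(- \frac{39}{5}\right) 256 = - \frac{9984}{5}$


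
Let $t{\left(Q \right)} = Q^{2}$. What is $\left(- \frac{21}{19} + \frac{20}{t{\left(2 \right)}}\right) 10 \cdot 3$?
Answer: $\frac{2220}{19} \approx 116.84$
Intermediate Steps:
$\left(- \frac{21}{19} + \frac{20}{t{\left(2 \right)}}\right) 10 \cdot 3 = \left(- \frac{21}{19} + \frac{20}{2^{2}}\right) 10 \cdot 3 = \left(\left(-21\right) \frac{1}{19} + \frac{20}{4}\right) 10 \cdot 3 = \left(- \frac{21}{19} + 20 \cdot \frac{1}{4}\right) 10 \cdot 3 = \left(- \frac{21}{19} + 5\right) 10 \cdot 3 = \frac{74}{19} \cdot 10 \cdot 3 = \frac{740}{19} \cdot 3 = \frac{2220}{19}$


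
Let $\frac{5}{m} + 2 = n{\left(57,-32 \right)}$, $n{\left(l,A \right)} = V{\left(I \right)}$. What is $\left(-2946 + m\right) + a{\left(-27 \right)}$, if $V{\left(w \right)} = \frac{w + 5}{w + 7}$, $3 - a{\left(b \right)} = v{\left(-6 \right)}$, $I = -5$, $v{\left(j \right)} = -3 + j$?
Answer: $- \frac{5873}{2} \approx -2936.5$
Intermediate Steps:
$a{\left(b \right)} = 12$ ($a{\left(b \right)} = 3 - \left(-3 - 6\right) = 3 - -9 = 3 + 9 = 12$)
$V{\left(w \right)} = \frac{5 + w}{7 + w}$
$n{\left(l,A \right)} = 0$ ($n{\left(l,A \right)} = \frac{5 - 5}{7 - 5} = \frac{1}{2} \cdot 0 = 0$)
$m = - \frac{5}{2}$ ($m = \frac{5}{-2 + 0} = \frac{5}{-2} = 5 \left(- \frac{1}{2}\right) = - \frac{5}{2} \approx -2.5$)
$\left(-2946 + m\right) + a{\left(-27 \right)} = \left(-2946 - \frac{5}{2}\right) + 12 = - \frac{5897}{2} + 12 = - \frac{5873}{2}$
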